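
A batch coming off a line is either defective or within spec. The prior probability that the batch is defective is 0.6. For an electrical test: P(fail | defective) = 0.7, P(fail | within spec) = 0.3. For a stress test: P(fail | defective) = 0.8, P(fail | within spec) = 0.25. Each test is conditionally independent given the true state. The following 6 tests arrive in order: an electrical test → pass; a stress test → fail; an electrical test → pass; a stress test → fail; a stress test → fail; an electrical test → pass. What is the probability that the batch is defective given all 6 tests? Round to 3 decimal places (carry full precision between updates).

0.795

After an electrical test='pass': P(defective) = 0.3·0.6000 / (0.3·0.6000 + 0.7·0.4000) ≈ 0.3913
After a stress test='fail': P(defective) = 0.8·0.3913 / (0.8·0.3913 + 0.25·0.6087) ≈ 0.6729
After an electrical test='pass': P(defective) = 0.3·0.6729 / (0.3·0.6729 + 0.7·0.3271) ≈ 0.4685
After a stress test='fail': P(defective) = 0.8·0.4685 / (0.8·0.4685 + 0.25·0.5315) ≈ 0.7383
After a stress test='fail': P(defective) = 0.8·0.7383 / (0.8·0.7383 + 0.25·0.2617) ≈ 0.9003
After an electrical test='pass': P(defective) = 0.3·0.9003 / (0.3·0.9003 + 0.7·0.0997) ≈ 0.7946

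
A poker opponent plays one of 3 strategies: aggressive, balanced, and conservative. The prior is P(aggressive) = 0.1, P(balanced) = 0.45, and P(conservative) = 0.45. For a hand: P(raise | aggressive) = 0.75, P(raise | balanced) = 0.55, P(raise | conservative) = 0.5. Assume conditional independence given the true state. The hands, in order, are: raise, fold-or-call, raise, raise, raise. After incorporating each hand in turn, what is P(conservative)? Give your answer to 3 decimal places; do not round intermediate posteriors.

Each posterior becomes the prior for the next update.
After 'raise': normaliser = 0.75·0.1000 + 0.55·0.4500 + 0.5·0.4500; P(aggressive) ≈ 0.1370, P(balanced) ≈ 0.4521, P(conservative) ≈ 0.4110
After 'fold-or-call': normaliser = 0.25·0.1370 + 0.45·0.4521 + 0.5·0.4110; P(aggressive) ≈ 0.0773, P(balanced) ≈ 0.4590, P(conservative) ≈ 0.4637
After 'raise': normaliser = 0.75·0.0773 + 0.55·0.4590 + 0.5·0.4637; P(aggressive) ≈ 0.1069, P(balanced) ≈ 0.4656, P(conservative) ≈ 0.4275
After 'raise': normaliser = 0.75·0.1069 + 0.55·0.4656 + 0.5·0.4275; P(aggressive) ≈ 0.1457, P(balanced) ≈ 0.4656, P(conservative) ≈ 0.3887
After 'raise': normaliser = 0.75·0.1457 + 0.55·0.4656 + 0.5·0.3887; P(aggressive) ≈ 0.1953, P(balanced) ≈ 0.4575, P(conservative) ≈ 0.3472

0.347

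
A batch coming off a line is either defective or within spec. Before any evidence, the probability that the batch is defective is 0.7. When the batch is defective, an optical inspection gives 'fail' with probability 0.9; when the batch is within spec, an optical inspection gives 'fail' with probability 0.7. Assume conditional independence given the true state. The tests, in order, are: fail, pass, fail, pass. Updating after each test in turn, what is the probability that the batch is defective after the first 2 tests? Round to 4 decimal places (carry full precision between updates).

0.5000

Each posterior becomes the prior for the next update.
After 'fail': P(defective) = 0.9·0.7000 / (0.9·0.7000 + 0.7·0.3000) ≈ 0.7500
After 'pass': P(defective) = 0.1·0.7500 / (0.1·0.7500 + 0.3·0.2500) ≈ 0.5000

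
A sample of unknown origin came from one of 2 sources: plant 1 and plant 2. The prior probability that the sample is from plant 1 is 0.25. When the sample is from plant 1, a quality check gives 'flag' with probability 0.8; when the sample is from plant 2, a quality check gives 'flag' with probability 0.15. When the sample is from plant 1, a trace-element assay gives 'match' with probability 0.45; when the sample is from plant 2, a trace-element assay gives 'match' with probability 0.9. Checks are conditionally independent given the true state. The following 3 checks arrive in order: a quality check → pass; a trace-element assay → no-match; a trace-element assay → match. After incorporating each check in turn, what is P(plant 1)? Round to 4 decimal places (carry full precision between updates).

After a quality check='pass': P(plant 1) = 0.2·0.2500 / (0.2·0.2500 + 0.85·0.7500) ≈ 0.0727
After a trace-element assay='no-match': P(plant 1) = 0.55·0.0727 / (0.55·0.0727 + 0.1·0.9273) ≈ 0.3014
After a trace-element assay='match': P(plant 1) = 0.45·0.3014 / (0.45·0.3014 + 0.9·0.6986) ≈ 0.1774

0.1774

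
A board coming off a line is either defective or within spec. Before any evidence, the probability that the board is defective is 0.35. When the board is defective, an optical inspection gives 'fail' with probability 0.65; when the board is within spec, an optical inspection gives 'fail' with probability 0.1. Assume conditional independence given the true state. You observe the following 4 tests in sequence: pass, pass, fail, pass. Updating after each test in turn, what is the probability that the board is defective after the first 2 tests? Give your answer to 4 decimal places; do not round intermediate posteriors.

0.0753

After 'pass': P(defective) = 0.35·0.3500 / (0.35·0.3500 + 0.9·0.6500) ≈ 0.1731
After 'pass': P(defective) = 0.35·0.1731 / (0.35·0.1731 + 0.9·0.8269) ≈ 0.0753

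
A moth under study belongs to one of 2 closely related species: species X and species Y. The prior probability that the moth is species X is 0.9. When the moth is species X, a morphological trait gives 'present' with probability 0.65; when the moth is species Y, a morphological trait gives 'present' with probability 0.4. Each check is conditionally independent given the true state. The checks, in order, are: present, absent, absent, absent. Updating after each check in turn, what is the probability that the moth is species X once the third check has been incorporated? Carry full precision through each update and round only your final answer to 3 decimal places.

0.833

After 'present': P(species X) = 0.65·0.9000 / (0.65·0.9000 + 0.4·0.1000) ≈ 0.9360
After 'absent': P(species X) = 0.35·0.9360 / (0.35·0.9360 + 0.6·0.0640) ≈ 0.8951
After 'absent': P(species X) = 0.35·0.8951 / (0.35·0.8951 + 0.6·0.1049) ≈ 0.8327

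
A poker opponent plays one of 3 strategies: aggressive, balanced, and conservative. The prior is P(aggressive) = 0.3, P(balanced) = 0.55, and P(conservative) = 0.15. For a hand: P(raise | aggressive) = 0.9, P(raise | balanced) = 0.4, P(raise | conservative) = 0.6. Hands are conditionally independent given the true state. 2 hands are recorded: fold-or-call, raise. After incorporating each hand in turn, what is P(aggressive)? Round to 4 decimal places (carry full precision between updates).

0.1385

After 'fold-or-call': normaliser = 0.1·0.3000 + 0.6·0.5500 + 0.4·0.1500; P(aggressive) ≈ 0.0714, P(balanced) ≈ 0.7857, P(conservative) ≈ 0.1429
After 'raise': normaliser = 0.9·0.0714 + 0.4·0.7857 + 0.6·0.1429; P(aggressive) ≈ 0.1385, P(balanced) ≈ 0.6769, P(conservative) ≈ 0.1846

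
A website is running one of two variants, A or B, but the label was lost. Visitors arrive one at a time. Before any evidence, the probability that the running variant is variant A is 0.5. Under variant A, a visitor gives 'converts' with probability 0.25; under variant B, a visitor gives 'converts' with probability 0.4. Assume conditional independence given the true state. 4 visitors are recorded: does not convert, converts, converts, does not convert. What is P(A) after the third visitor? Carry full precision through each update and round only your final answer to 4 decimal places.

After 'does not convert': P(A) = 0.75·0.5000 / (0.75·0.5000 + 0.6·0.5000) ≈ 0.5556
After 'converts': P(A) = 0.25·0.5556 / (0.25·0.5556 + 0.4·0.4444) ≈ 0.4386
After 'converts': P(A) = 0.25·0.4386 / (0.25·0.4386 + 0.4·0.5614) ≈ 0.3281

0.3281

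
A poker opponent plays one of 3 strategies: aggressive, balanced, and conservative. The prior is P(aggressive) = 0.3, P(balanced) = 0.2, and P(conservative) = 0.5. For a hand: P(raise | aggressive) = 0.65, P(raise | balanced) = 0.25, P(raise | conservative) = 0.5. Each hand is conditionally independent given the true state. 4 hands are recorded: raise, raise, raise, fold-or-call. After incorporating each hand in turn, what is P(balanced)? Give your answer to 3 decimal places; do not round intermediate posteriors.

After 'raise': normaliser = 0.65·0.3000 + 0.25·0.2000 + 0.5·0.5000; P(aggressive) ≈ 0.3939, P(balanced) ≈ 0.1010, P(conservative) ≈ 0.5051
After 'raise': normaliser = 0.65·0.3939 + 0.25·0.1010 + 0.5·0.5051; P(aggressive) ≈ 0.4797, P(balanced) ≈ 0.0473, P(conservative) ≈ 0.4730
After 'raise': normaliser = 0.65·0.4797 + 0.25·0.0473 + 0.5·0.4730; P(aggressive) ≈ 0.5566, P(balanced) ≈ 0.0211, P(conservative) ≈ 0.4223
After 'fold-or-call': normaliser = 0.35·0.5566 + 0.75·0.0211 + 0.5·0.4223; P(aggressive) ≈ 0.4619, P(balanced) ≈ 0.0375, P(conservative) ≈ 0.5006

0.038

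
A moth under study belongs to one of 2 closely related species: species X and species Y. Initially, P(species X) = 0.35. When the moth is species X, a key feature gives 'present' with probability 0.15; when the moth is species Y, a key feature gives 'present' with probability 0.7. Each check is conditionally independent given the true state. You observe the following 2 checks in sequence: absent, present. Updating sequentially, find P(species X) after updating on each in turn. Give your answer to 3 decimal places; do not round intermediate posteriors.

After 'absent': P(species X) = 0.85·0.3500 / (0.85·0.3500 + 0.3·0.6500) ≈ 0.6041
After 'present': P(species X) = 0.15·0.6041 / (0.15·0.6041 + 0.7·0.3959) ≈ 0.2464

0.246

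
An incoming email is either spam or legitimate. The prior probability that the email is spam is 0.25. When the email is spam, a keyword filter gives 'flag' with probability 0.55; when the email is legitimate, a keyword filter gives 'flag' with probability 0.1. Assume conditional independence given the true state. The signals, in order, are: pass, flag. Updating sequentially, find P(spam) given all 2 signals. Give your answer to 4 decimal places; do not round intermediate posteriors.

After 'pass': P(spam) = 0.45·0.2500 / (0.45·0.2500 + 0.9·0.7500) ≈ 0.1429
After 'flag': P(spam) = 0.55·0.1429 / (0.55·0.1429 + 0.1·0.8571) ≈ 0.4783

0.4783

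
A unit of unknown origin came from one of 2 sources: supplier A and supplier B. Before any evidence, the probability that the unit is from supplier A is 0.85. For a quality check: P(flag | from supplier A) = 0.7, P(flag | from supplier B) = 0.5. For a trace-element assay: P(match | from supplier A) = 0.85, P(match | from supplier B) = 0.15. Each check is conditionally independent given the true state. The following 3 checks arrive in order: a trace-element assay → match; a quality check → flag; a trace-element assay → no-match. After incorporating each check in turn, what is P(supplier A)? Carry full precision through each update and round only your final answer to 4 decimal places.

After a trace-element assay='match': P(supplier A) = 0.85·0.8500 / (0.85·0.8500 + 0.15·0.1500) ≈ 0.9698
After a quality check='flag': P(supplier A) = 0.7·0.9698 / (0.7·0.9698 + 0.5·0.0302) ≈ 0.9782
After a trace-element assay='no-match': P(supplier A) = 0.15·0.9782 / (0.15·0.9782 + 0.85·0.0218) ≈ 0.8881

0.8881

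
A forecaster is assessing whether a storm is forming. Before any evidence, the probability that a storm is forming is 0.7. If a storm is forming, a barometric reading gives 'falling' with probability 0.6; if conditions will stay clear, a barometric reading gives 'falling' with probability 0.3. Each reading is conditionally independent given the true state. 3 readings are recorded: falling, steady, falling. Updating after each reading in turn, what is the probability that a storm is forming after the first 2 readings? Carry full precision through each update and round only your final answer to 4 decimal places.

0.7273

Apply Bayes' rule sequentially, carrying P(storm) forward.
After 'falling': P(storm) = 0.6·0.7000 / (0.6·0.7000 + 0.3·0.3000) ≈ 0.8235
After 'steady': P(storm) = 0.4·0.8235 / (0.4·0.8235 + 0.7·0.1765) ≈ 0.7273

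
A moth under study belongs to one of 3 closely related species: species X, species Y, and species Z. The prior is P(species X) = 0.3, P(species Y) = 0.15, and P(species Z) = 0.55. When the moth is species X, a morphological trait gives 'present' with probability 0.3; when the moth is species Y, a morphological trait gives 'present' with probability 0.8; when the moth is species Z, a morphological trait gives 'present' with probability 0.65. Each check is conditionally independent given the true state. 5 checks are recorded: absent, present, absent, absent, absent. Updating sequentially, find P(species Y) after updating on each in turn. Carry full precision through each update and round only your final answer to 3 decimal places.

Each posterior becomes the prior for the next update.
After 'absent': normaliser = 0.7·0.3000 + 0.2·0.1500 + 0.35·0.5500; P(species X) ≈ 0.4855, P(species Y) ≈ 0.0694, P(species Z) ≈ 0.4451
After 'present': normaliser = 0.3·0.4855 + 0.8·0.0694 + 0.65·0.4451; P(species X) ≈ 0.2970, P(species Y) ≈ 0.1131, P(species Z) ≈ 0.5899
After 'absent': normaliser = 0.7·0.2970 + 0.2·0.1131 + 0.35·0.5899; P(species X) ≈ 0.4758, P(species Y) ≈ 0.0518, P(species Z) ≈ 0.4725
After 'absent': normaliser = 0.7·0.4758 + 0.2·0.0518 + 0.35·0.4725; P(species X) ≈ 0.6546, P(species Y) ≈ 0.0204, P(species Z) ≈ 0.3250
After 'absent': normaliser = 0.7·0.6546 + 0.2·0.0204 + 0.35·0.3250; P(species X) ≈ 0.7955, P(species Y) ≈ 0.0071, P(species Z) ≈ 0.1975

0.007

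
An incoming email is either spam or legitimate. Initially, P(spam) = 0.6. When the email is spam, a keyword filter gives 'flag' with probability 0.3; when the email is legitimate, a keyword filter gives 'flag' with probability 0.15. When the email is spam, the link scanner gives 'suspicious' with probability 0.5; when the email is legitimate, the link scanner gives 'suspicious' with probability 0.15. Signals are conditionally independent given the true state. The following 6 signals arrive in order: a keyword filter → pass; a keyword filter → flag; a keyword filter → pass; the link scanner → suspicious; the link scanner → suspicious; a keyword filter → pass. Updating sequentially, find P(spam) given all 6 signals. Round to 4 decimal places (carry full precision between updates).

0.9490

Each posterior becomes the prior for the next update.
After a keyword filter='pass': P(spam) = 0.7·0.6000 / (0.7·0.6000 + 0.85·0.4000) ≈ 0.5526
After a keyword filter='flag': P(spam) = 0.3·0.5526 / (0.3·0.5526 + 0.15·0.4474) ≈ 0.7119
After a keyword filter='pass': P(spam) = 0.7·0.7119 / (0.7·0.7119 + 0.85·0.2881) ≈ 0.6705
After the link scanner='suspicious': P(spam) = 0.5·0.6705 / (0.5·0.6705 + 0.15·0.3295) ≈ 0.8715
After the link scanner='suspicious': P(spam) = 0.5·0.8715 / (0.5·0.8715 + 0.15·0.1285) ≈ 0.9576
After a keyword filter='pass': P(spam) = 0.7·0.9576 / (0.7·0.9576 + 0.85·0.0424) ≈ 0.9490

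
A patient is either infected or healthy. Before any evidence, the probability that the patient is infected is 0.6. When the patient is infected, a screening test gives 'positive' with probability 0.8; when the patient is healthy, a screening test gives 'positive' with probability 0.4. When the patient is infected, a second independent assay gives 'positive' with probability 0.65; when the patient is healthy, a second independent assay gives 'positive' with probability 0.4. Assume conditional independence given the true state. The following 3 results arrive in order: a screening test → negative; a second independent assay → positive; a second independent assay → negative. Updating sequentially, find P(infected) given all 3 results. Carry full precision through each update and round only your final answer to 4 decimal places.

After a screening test='negative': P(infected) = 0.2·0.6000 / (0.2·0.6000 + 0.6·0.4000) ≈ 0.3333
After a second independent assay='positive': P(infected) = 0.65·0.3333 / (0.65·0.3333 + 0.4·0.6667) ≈ 0.4483
After a second independent assay='negative': P(infected) = 0.35·0.4483 / (0.35·0.4483 + 0.6·0.5517) ≈ 0.3216

0.3216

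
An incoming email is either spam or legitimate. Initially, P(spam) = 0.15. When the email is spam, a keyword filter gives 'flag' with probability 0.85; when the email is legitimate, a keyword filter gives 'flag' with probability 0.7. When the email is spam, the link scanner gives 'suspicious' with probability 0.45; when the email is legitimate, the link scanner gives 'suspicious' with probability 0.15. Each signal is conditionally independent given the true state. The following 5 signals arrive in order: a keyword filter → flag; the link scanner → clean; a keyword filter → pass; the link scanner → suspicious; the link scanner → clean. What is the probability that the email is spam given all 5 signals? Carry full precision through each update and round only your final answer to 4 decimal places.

0.1186

Apply Bayes' rule sequentially, carrying P(spam) forward.
After a keyword filter='flag': P(spam) = 0.85·0.1500 / (0.85·0.1500 + 0.7·0.8500) ≈ 0.1765
After the link scanner='clean': P(spam) = 0.55·0.1765 / (0.55·0.1765 + 0.85·0.8235) ≈ 0.1218
After a keyword filter='pass': P(spam) = 0.15·0.1218 / (0.15·0.1218 + 0.3·0.8782) ≈ 0.0648
After the link scanner='suspicious': P(spam) = 0.45·0.0648 / (0.45·0.0648 + 0.15·0.9352) ≈ 0.1722
After the link scanner='clean': P(spam) = 0.55·0.1722 / (0.55·0.1722 + 0.85·0.8278) ≈ 0.1186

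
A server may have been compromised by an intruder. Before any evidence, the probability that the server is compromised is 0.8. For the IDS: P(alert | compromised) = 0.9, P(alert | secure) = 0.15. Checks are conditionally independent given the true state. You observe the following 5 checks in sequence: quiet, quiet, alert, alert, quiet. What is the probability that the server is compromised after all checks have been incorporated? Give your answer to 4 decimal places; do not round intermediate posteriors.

0.1899

After 'quiet': P(compromised) = 0.1·0.8000 / (0.1·0.8000 + 0.85·0.2000) ≈ 0.3200
After 'quiet': P(compromised) = 0.1·0.3200 / (0.1·0.3200 + 0.85·0.6800) ≈ 0.0525
After 'alert': P(compromised) = 0.9·0.0525 / (0.9·0.0525 + 0.15·0.9475) ≈ 0.2494
After 'alert': P(compromised) = 0.9·0.2494 / (0.9·0.2494 + 0.15·0.7506) ≈ 0.6659
After 'quiet': P(compromised) = 0.1·0.6659 / (0.1·0.6659 + 0.85·0.3341) ≈ 0.1899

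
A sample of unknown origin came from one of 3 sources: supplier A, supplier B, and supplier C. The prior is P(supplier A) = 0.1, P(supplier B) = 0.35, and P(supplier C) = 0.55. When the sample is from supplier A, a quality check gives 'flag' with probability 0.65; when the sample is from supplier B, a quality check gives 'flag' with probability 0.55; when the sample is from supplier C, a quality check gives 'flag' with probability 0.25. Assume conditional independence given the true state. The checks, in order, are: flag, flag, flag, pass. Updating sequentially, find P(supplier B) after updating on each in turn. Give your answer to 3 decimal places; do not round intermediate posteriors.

0.620

After 'flag': normaliser = 0.65·0.1000 + 0.55·0.3500 + 0.25·0.5500; P(supplier A) ≈ 0.1646, P(supplier B) ≈ 0.4873, P(supplier C) ≈ 0.3481
After 'flag': normaliser = 0.65·0.1646 + 0.55·0.4873 + 0.25·0.3481; P(supplier A) ≈ 0.2315, P(supplier B) ≈ 0.5801, P(supplier C) ≈ 0.1884
After 'flag': normaliser = 0.65·0.2315 + 0.55·0.5801 + 0.25·0.1884; P(supplier A) ≈ 0.2913, P(supplier B) ≈ 0.6176, P(supplier C) ≈ 0.0911
After 'pass': normaliser = 0.35·0.2913 + 0.45·0.6176 + 0.75·0.0911; P(supplier A) ≈ 0.2274, P(supplier B) ≈ 0.6200, P(supplier C) ≈ 0.1525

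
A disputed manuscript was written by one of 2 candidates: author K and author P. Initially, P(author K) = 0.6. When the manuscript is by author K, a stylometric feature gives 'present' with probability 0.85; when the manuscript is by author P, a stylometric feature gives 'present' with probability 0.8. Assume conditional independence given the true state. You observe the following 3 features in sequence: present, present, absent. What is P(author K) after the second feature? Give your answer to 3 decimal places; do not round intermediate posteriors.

0.629

After 'present': P(author K) = 0.85·0.6000 / (0.85·0.6000 + 0.8·0.4000) ≈ 0.6145
After 'present': P(author K) = 0.85·0.6145 / (0.85·0.6145 + 0.8·0.3855) ≈ 0.6287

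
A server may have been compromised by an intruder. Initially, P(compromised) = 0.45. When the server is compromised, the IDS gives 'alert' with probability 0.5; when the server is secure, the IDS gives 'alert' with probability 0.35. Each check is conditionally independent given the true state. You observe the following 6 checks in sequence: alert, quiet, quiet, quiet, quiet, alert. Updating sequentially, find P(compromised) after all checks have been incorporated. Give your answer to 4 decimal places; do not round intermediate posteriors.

Apply Bayes' rule sequentially, carrying P(compromised) forward.
After 'alert': P(compromised) = 0.5·0.4500 / (0.5·0.4500 + 0.35·0.5500) ≈ 0.5389
After 'quiet': P(compromised) = 0.5·0.5389 / (0.5·0.5389 + 0.65·0.4611) ≈ 0.4734
After 'quiet': P(compromised) = 0.5·0.4734 / (0.5·0.4734 + 0.65·0.5266) ≈ 0.4088
After 'quiet': P(compromised) = 0.5·0.4088 / (0.5·0.4088 + 0.65·0.5912) ≈ 0.3473
After 'quiet': P(compromised) = 0.5·0.3473 / (0.5·0.3473 + 0.65·0.6527) ≈ 0.2904
After 'alert': P(compromised) = 0.5·0.2904 / (0.5·0.2904 + 0.35·0.7096) ≈ 0.3689

0.3689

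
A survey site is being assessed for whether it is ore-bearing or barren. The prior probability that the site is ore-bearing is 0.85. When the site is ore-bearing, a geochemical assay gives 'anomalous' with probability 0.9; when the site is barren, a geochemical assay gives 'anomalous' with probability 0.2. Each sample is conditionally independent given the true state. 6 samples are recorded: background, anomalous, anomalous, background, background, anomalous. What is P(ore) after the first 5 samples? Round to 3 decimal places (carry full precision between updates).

After 'background': P(ore) = 0.1·0.8500 / (0.1·0.8500 + 0.8·0.1500) ≈ 0.4146
After 'anomalous': P(ore) = 0.9·0.4146 / (0.9·0.4146 + 0.2·0.5854) ≈ 0.7612
After 'anomalous': P(ore) = 0.9·0.7612 / (0.9·0.7612 + 0.2·0.2388) ≈ 0.9348
After 'background': P(ore) = 0.1·0.9348 / (0.1·0.9348 + 0.8·0.0652) ≈ 0.6420
After 'background': P(ore) = 0.1·0.6420 / (0.1·0.6420 + 0.8·0.3580) ≈ 0.1831

0.183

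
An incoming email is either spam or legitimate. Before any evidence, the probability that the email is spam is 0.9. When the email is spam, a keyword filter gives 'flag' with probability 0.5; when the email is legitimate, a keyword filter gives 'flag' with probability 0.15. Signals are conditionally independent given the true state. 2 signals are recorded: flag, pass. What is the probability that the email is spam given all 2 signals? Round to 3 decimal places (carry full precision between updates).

After 'flag': P(spam) = 0.5·0.9000 / (0.5·0.9000 + 0.15·0.1000) ≈ 0.9677
After 'pass': P(spam) = 0.5·0.9677 / (0.5·0.9677 + 0.85·0.0323) ≈ 0.9464

0.946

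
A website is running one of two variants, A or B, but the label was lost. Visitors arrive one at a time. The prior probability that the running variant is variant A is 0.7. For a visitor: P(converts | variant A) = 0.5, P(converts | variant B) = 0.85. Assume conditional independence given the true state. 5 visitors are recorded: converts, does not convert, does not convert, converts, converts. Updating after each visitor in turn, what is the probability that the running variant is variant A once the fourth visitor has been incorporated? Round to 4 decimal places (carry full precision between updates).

0.8997

Each posterior becomes the prior for the next update.
After 'converts': P(A) = 0.5·0.7000 / (0.5·0.7000 + 0.85·0.3000) ≈ 0.5785
After 'does not convert': P(A) = 0.5·0.5785 / (0.5·0.5785 + 0.15·0.4215) ≈ 0.8206
After 'does not convert': P(A) = 0.5·0.8206 / (0.5·0.8206 + 0.15·0.1794) ≈ 0.9385
After 'converts': P(A) = 0.5·0.9385 / (0.5·0.9385 + 0.85·0.0615) ≈ 0.8997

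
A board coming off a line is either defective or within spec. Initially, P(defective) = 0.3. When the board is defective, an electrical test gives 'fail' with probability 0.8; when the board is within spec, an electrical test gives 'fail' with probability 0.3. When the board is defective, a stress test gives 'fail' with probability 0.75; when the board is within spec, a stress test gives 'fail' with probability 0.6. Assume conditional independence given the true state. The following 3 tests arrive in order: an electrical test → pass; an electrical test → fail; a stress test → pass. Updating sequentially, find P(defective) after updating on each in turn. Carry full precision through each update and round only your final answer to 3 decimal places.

0.169

After an electrical test='pass': P(defective) = 0.2·0.3000 / (0.2·0.3000 + 0.7·0.7000) ≈ 0.1091
After an electrical test='fail': P(defective) = 0.8·0.1091 / (0.8·0.1091 + 0.3·0.8909) ≈ 0.2462
After a stress test='pass': P(defective) = 0.25·0.2462 / (0.25·0.2462 + 0.4·0.7538) ≈ 0.1695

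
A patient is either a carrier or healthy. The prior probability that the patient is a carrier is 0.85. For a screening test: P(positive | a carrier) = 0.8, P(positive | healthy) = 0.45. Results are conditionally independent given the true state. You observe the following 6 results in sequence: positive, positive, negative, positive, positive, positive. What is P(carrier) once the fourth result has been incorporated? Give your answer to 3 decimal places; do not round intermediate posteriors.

After 'positive': P(carrier) = 0.8·0.8500 / (0.8·0.8500 + 0.45·0.1500) ≈ 0.9097
After 'positive': P(carrier) = 0.8·0.9097 / (0.8·0.9097 + 0.45·0.0903) ≈ 0.9471
After 'negative': P(carrier) = 0.2·0.9471 / (0.2·0.9471 + 0.55·0.0529) ≈ 0.8669
After 'positive': P(carrier) = 0.8·0.8669 / (0.8·0.8669 + 0.45·0.1331) ≈ 0.9205

0.920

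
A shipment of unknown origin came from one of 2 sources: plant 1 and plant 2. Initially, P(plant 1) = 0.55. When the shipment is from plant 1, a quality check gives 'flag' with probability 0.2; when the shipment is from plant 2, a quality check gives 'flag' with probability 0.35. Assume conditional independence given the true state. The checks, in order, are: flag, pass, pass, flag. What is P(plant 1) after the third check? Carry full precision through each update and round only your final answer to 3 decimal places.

After 'flag': P(plant 1) = 0.2·0.5500 / (0.2·0.5500 + 0.35·0.4500) ≈ 0.4112
After 'pass': P(plant 1) = 0.8·0.4112 / (0.8·0.4112 + 0.65·0.5888) ≈ 0.4622
After 'pass': P(plant 1) = 0.8·0.4622 / (0.8·0.4622 + 0.65·0.5378) ≈ 0.5141

0.514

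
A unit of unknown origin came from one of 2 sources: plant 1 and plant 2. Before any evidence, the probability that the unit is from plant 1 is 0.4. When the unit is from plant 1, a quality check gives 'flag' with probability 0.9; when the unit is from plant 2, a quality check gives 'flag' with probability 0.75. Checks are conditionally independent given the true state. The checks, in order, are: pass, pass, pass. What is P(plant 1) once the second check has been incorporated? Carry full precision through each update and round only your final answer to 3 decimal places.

Apply Bayes' rule sequentially, carrying P(plant 1) forward.
After 'pass': P(plant 1) = 0.1·0.4000 / (0.1·0.4000 + 0.25·0.6000) ≈ 0.2105
After 'pass': P(plant 1) = 0.1·0.2105 / (0.1·0.2105 + 0.25·0.7895) ≈ 0.0964

0.096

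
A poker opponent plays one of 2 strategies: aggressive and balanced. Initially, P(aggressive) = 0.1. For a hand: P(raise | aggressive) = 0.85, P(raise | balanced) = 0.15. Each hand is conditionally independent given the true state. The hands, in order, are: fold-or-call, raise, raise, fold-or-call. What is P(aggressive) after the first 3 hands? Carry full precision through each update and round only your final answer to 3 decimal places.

After 'fold-or-call': P(aggressive) = 0.15·0.1000 / (0.15·0.1000 + 0.85·0.9000) ≈ 0.0192
After 'raise': P(aggressive) = 0.85·0.0192 / (0.85·0.0192 + 0.15·0.9808) ≈ 0.1000
After 'raise': P(aggressive) = 0.85·0.1000 / (0.85·0.1000 + 0.15·0.9000) ≈ 0.3864

0.386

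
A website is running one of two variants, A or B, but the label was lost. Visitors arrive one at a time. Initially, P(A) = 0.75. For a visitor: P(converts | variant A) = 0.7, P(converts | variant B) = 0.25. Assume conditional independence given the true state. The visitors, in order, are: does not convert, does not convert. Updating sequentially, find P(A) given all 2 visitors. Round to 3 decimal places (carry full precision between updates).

0.324

After 'does not convert': P(A) = 0.3·0.7500 / (0.3·0.7500 + 0.75·0.2500) ≈ 0.5455
After 'does not convert': P(A) = 0.3·0.5455 / (0.3·0.5455 + 0.75·0.4545) ≈ 0.3243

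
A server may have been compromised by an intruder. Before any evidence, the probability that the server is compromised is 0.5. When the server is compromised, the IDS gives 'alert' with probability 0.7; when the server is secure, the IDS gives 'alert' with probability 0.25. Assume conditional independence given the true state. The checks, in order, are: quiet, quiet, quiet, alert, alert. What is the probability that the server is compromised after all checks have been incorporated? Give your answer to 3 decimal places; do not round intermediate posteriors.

After 'quiet': P(compromised) = 0.3·0.5000 / (0.3·0.5000 + 0.75·0.5000) ≈ 0.2857
After 'quiet': P(compromised) = 0.3·0.2857 / (0.3·0.2857 + 0.75·0.7143) ≈ 0.1379
After 'quiet': P(compromised) = 0.3·0.1379 / (0.3·0.1379 + 0.75·0.8621) ≈ 0.0602
After 'alert': P(compromised) = 0.7·0.0602 / (0.7·0.0602 + 0.25·0.9398) ≈ 0.1520
After 'alert': P(compromised) = 0.7·0.1520 / (0.7·0.1520 + 0.25·0.8480) ≈ 0.3341

0.334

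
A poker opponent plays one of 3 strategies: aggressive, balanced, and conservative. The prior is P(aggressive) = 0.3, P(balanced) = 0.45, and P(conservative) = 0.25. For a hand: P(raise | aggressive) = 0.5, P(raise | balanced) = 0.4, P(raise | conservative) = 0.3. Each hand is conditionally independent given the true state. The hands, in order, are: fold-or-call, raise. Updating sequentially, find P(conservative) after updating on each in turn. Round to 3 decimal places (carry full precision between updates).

0.223

After 'fold-or-call': normaliser = 0.5·0.3000 + 0.6·0.4500 + 0.7·0.2500; P(aggressive) ≈ 0.2521, P(balanced) ≈ 0.4538, P(conservative) ≈ 0.2941
After 'raise': normaliser = 0.5·0.2521 + 0.4·0.4538 + 0.3·0.2941; P(aggressive) ≈ 0.3185, P(balanced) ≈ 0.4586, P(conservative) ≈ 0.2229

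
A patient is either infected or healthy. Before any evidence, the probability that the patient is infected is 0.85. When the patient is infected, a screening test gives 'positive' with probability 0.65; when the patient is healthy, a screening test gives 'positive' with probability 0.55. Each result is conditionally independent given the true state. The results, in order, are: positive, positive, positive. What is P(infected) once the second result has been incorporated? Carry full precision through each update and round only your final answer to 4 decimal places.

0.8878

After 'positive': P(infected) = 0.65·0.8500 / (0.65·0.8500 + 0.55·0.1500) ≈ 0.8701
After 'positive': P(infected) = 0.65·0.8701 / (0.65·0.8701 + 0.55·0.1299) ≈ 0.8878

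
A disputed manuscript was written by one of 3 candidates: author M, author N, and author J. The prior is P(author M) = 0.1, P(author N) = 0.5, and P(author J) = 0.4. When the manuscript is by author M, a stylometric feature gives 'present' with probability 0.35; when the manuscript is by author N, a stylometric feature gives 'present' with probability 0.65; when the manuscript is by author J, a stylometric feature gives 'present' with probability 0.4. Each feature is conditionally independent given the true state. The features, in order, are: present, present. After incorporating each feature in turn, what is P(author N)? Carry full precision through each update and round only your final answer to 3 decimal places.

After 'present': normaliser = 0.35·0.1000 + 0.65·0.5000 + 0.4·0.4000; P(author M) ≈ 0.0673, P(author N) ≈ 0.6250, P(author J) ≈ 0.3077
After 'present': normaliser = 0.35·0.0673 + 0.65·0.6250 + 0.4·0.3077; P(author M) ≈ 0.0426, P(author N) ≈ 0.7348, P(author J) ≈ 0.2226

0.735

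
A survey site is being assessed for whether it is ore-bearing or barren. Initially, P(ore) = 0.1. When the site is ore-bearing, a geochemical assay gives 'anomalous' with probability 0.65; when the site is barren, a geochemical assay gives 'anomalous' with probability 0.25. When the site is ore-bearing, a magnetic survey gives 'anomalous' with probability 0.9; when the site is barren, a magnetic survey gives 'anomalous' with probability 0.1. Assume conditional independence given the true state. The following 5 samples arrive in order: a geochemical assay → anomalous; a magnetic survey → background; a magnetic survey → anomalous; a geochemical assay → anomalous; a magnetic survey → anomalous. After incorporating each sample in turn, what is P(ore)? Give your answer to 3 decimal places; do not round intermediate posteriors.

0.871

Each posterior becomes the prior for the next update.
After a geochemical assay='anomalous': P(ore) = 0.65·0.1000 / (0.65·0.1000 + 0.25·0.9000) ≈ 0.2241
After a magnetic survey='background': P(ore) = 0.1·0.2241 / (0.1·0.2241 + 0.9·0.7759) ≈ 0.0311
After a magnetic survey='anomalous': P(ore) = 0.9·0.0311 / (0.9·0.0311 + 0.1·0.9689) ≈ 0.2241
After a geochemical assay='anomalous': P(ore) = 0.65·0.2241 / (0.65·0.2241 + 0.25·0.7759) ≈ 0.4289
After a magnetic survey='anomalous': P(ore) = 0.9·0.4289 / (0.9·0.4289 + 0.1·0.5711) ≈ 0.8711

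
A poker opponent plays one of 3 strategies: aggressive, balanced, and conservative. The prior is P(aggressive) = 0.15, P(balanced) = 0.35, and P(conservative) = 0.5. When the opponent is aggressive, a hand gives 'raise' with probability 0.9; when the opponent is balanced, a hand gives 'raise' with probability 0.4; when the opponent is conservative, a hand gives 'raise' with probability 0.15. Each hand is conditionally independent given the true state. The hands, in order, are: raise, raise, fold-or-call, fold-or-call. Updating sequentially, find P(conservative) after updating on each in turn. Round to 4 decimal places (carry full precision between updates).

After 'raise': normaliser = 0.9·0.1500 + 0.4·0.3500 + 0.15·0.5000; P(aggressive) ≈ 0.3857, P(balanced) ≈ 0.4000, P(conservative) ≈ 0.2143
After 'raise': normaliser = 0.9·0.3857 + 0.4·0.4000 + 0.15·0.2143; P(aggressive) ≈ 0.6437, P(balanced) ≈ 0.2967, P(conservative) ≈ 0.0596
After 'fold-or-call': normaliser = 0.1·0.6437 + 0.6·0.2967 + 0.85·0.0596; P(aggressive) ≈ 0.2197, P(balanced) ≈ 0.6075, P(conservative) ≈ 0.1729
After 'fold-or-call': normaliser = 0.1·0.2197 + 0.6·0.6075 + 0.85·0.1729; P(aggressive) ≈ 0.0412, P(balanced) ≈ 0.6833, P(conservative) ≈ 0.2755

0.2755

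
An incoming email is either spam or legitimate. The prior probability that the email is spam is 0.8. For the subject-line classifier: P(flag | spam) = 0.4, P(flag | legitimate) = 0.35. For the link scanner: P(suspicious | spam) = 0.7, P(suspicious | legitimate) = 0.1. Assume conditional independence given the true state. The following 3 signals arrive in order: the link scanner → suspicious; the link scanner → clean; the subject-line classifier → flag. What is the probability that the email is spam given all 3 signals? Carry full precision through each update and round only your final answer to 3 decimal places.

0.914

Apply Bayes' rule sequentially, carrying P(spam) forward.
After the link scanner='suspicious': P(spam) = 0.7·0.8000 / (0.7·0.8000 + 0.1·0.2000) ≈ 0.9655
After the link scanner='clean': P(spam) = 0.3·0.9655 / (0.3·0.9655 + 0.9·0.0345) ≈ 0.9032
After the subject-line classifier='flag': P(spam) = 0.4·0.9032 / (0.4·0.9032 + 0.35·0.0968) ≈ 0.9143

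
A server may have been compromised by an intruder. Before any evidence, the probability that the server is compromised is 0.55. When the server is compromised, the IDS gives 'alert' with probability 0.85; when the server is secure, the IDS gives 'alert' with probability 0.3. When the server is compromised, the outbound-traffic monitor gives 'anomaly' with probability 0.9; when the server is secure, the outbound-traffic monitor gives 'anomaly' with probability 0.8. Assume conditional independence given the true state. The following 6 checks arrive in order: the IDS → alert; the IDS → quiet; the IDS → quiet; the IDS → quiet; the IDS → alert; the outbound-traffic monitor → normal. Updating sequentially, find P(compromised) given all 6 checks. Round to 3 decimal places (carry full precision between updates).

0.046

After the IDS='alert': P(compromised) = 0.85·0.5500 / (0.85·0.5500 + 0.3·0.4500) ≈ 0.7759
After the IDS='quiet': P(compromised) = 0.15·0.7759 / (0.15·0.7759 + 0.7·0.2241) ≈ 0.4260
After the IDS='quiet': P(compromised) = 0.15·0.4260 / (0.15·0.4260 + 0.7·0.5740) ≈ 0.1372
After the IDS='quiet': P(compromised) = 0.15·0.1372 / (0.15·0.1372 + 0.7·0.8628) ≈ 0.0330
After the IDS='alert': P(compromised) = 0.85·0.0330 / (0.85·0.0330 + 0.3·0.9670) ≈ 0.0880
After the outbound-traffic monitor='normal': P(compromised) = 0.1·0.0880 / (0.1·0.0880 + 0.2·0.9120) ≈ 0.0460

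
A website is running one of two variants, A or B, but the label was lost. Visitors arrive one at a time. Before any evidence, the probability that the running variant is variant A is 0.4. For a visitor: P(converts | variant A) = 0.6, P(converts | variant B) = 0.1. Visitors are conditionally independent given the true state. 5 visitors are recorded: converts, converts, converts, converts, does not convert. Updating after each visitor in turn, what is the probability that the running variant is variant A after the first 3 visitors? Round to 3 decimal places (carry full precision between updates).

Apply Bayes' rule sequentially, carrying P(A) forward.
After 'converts': P(A) = 0.6·0.4000 / (0.6·0.4000 + 0.1·0.6000) ≈ 0.8000
After 'converts': P(A) = 0.6·0.8000 / (0.6·0.8000 + 0.1·0.2000) ≈ 0.9600
After 'converts': P(A) = 0.6·0.9600 / (0.6·0.9600 + 0.1·0.0400) ≈ 0.9931

0.993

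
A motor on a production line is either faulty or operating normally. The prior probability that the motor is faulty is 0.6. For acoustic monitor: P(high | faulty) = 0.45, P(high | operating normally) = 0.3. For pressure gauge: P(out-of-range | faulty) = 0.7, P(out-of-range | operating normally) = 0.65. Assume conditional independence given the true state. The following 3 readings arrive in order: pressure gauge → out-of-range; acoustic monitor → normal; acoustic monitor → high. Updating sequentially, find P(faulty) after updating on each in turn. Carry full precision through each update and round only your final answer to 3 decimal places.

0.656

Each posterior becomes the prior for the next update.
After pressure gauge='out-of-range': P(faulty) = 0.7·0.6000 / (0.7·0.6000 + 0.65·0.4000) ≈ 0.6176
After acoustic monitor='normal': P(faulty) = 0.55·0.6176 / (0.55·0.6176 + 0.7·0.3824) ≈ 0.5593
After acoustic monitor='high': P(faulty) = 0.45·0.5593 / (0.45·0.5593 + 0.3·0.4407) ≈ 0.6556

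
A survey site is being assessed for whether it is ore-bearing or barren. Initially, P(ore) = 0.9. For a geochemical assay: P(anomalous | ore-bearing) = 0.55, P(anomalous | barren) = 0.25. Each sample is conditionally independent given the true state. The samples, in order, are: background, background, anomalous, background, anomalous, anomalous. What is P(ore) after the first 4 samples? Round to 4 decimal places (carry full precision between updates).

0.8105

After 'background': P(ore) = 0.45·0.9000 / (0.45·0.9000 + 0.75·0.1000) ≈ 0.8438
After 'background': P(ore) = 0.45·0.8438 / (0.45·0.8438 + 0.75·0.1562) ≈ 0.7642
After 'anomalous': P(ore) = 0.55·0.7642 / (0.55·0.7642 + 0.25·0.2358) ≈ 0.8770
After 'background': P(ore) = 0.45·0.8770 / (0.45·0.8770 + 0.75·0.1230) ≈ 0.8105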